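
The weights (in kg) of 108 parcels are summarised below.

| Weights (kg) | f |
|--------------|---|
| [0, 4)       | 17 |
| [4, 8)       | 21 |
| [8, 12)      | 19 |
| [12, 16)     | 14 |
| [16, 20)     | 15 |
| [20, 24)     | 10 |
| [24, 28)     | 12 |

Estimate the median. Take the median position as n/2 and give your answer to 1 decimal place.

Cumulative frequencies: 17, 38, 57, 71, 86, 96, 108
n = 108; position = n/2 = 54.
This falls in the class [8, 12): L = 8, F = 38, f = 19, h = 4.
Median ≈ 8 + ((54 − 38) / 19) × 4 = 11.3684

11.4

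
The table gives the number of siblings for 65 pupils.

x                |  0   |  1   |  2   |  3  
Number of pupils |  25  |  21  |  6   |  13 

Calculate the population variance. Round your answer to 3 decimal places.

Values: 0, 1, 2, 3
n = 65, Σfx = 72, mean = 1.1077
Σfx² = 162
Σf(x − x̄)² = Σfx² − (Σfx)²/n = 162 − 72²/65 = 82.2462
Population variance = 82.2462 / 65 = 1.2653

1.265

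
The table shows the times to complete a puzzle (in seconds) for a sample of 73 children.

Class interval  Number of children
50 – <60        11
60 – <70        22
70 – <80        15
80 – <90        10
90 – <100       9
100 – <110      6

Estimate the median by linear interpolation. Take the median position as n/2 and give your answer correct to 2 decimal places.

72.33

Cumulative frequencies: 11, 33, 48, 58, 67, 73
n = 73; position = n/2 = 36.5.
This falls in the class 70 – <80: L = 70, F = 33, f = 15, h = 10.
Median ≈ 70 + ((36.5 − 33) / 15) × 10 = 72.3333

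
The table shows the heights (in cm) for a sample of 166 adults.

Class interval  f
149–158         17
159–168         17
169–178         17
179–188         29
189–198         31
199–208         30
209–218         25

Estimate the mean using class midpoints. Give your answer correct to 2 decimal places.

Midpoints: 153.5, 163.5, 173.5, 183.5, 193.5, 203.5, 213.5
Σfm = 17×153.5 + 17×163.5 + 17×173.5 + 29×183.5 + 31×193.5 + 30×203.5 + 25×213.5 = 31101
n = Σf = 166
Mean = 31101 / 166 = 187.3554

187.36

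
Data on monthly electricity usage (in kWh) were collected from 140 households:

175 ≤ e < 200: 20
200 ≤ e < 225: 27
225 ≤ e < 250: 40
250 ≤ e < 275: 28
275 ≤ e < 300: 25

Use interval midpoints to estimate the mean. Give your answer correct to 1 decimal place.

Midpoints: 187.5, 212.5, 237.5, 262.5, 287.5
Σfm = 20×187.5 + 27×212.5 + 40×237.5 + 28×262.5 + 25×287.5 = 33525
n = Σf = 140
Mean = 33525 / 140 = 239.4643

239.5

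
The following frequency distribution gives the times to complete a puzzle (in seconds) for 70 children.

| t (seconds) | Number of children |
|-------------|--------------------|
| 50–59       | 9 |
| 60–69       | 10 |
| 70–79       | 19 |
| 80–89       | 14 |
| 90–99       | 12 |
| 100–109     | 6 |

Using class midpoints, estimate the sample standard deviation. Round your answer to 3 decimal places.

Midpoints: 54.5, 64.5, 74.5, 84.5, 94.5, 104.5
n = 70, Σfm = 5495, mean = 78.5000
Σfm² = 446437.5
Σf(m − x̄)² = Σfm² − (Σfm)²/n = 446437.5 − 5495²/70 = 15080.0000
Sample variance = 15080.0000 / 69 = 218.5507
Standard deviation = √218.5507 = 14.7835

14.783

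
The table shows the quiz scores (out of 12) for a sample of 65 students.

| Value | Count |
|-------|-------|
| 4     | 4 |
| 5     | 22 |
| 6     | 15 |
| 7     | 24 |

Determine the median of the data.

Cumulative frequencies: 4, 26, 41, 65
n = 65, so the median is the value in position (n+1)/2 = 33.
Position 33 falls at value 6.

6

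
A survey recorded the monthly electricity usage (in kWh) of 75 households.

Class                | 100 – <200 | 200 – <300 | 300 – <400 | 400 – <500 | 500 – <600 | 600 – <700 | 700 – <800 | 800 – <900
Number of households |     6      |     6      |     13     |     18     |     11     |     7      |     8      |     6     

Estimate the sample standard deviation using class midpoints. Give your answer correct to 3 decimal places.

196.593

Midpoints: 150, 250, 350, 450, 550, 650, 750, 850
n = 75, Σfm = 36750, mean = 490.0000
Σfm² = 20867500
Σf(m − x̄)² = Σfm² − (Σfm)²/n = 20867500 − 36750²/75 = 2860000.0000
Sample variance = 2860000.0000 / 74 = 38648.6486
Standard deviation = √38648.6486 = 196.5926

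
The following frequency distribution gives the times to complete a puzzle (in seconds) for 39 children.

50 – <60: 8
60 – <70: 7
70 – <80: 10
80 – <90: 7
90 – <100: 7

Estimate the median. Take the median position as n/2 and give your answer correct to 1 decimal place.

Cumulative frequencies: 8, 15, 25, 32, 39
n = 39; position = n/2 = 19.5.
This falls in the class 70 – <80: L = 70, F = 15, f = 10, h = 10.
Median ≈ 70 + ((19.5 − 15) / 10) × 10 = 74.5000

74.5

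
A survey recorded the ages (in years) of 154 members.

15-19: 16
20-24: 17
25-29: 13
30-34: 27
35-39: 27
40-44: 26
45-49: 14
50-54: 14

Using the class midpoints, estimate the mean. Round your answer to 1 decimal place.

Midpoints: 17, 22, 27, 32, 37, 42, 47, 52
Σfm = 16×17 + 17×22 + 13×27 + 27×32 + 27×37 + 26×42 + 14×47 + 14×52 = 5338
n = Σf = 154
Mean = 5338 / 154 = 34.6623

34.7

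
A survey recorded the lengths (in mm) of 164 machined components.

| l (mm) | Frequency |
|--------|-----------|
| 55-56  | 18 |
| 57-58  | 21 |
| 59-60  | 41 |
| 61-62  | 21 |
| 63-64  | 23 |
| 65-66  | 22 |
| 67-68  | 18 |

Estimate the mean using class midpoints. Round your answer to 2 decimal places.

61.30

Midpoints: 55.5, 57.5, 59.5, 61.5, 63.5, 65.5, 67.5
Σfm = 18×55.5 + 21×57.5 + 41×59.5 + 21×61.5 + 23×63.5 + 22×65.5 + 18×67.5 = 10054
n = Σf = 164
Mean = 10054 / 164 = 61.3049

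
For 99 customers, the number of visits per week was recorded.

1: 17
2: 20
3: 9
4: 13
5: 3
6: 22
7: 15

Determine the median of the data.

Cumulative frequencies: 17, 37, 46, 59, 62, 84, 99
n = 99, so the median is the value in position (n+1)/2 = 50.
Position 50 falls at value 4.

4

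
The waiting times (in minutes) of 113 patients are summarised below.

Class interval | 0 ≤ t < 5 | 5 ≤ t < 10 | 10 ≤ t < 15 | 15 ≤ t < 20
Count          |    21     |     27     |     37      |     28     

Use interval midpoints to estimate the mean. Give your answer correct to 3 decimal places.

Midpoints: 2.5, 7.5, 12.5, 17.5
Σfm = 21×2.5 + 27×7.5 + 37×12.5 + 28×17.5 = 1207.5
n = Σf = 113
Mean = 1207.5 / 113 = 10.6858

10.686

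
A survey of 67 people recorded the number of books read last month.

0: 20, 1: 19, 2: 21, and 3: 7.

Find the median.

1

Cumulative frequencies: 20, 39, 60, 67
n = 67, so the median is the value in position (n+1)/2 = 34.
Position 34 falls at value 1.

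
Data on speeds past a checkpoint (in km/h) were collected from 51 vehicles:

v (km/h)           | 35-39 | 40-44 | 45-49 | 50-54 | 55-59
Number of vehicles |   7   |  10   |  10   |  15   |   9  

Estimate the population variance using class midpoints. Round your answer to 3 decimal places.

Midpoints: 37, 42, 47, 52, 57
n = 51, Σfm = 2442, mean = 47.8824
Σfm² = 119114
Σf(m − x̄)² = Σfm² − (Σfm)²/n = 119114 − 2442²/51 = 2185.2941
Population variance = 2185.2941 / 51 = 42.8489

42.849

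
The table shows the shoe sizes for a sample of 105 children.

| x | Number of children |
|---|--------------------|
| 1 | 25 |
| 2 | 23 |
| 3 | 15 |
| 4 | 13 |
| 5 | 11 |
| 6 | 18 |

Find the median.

3

Cumulative frequencies: 25, 48, 63, 76, 87, 105
n = 105, so the median is the value in position (n+1)/2 = 53.
Position 53 falls at value 3.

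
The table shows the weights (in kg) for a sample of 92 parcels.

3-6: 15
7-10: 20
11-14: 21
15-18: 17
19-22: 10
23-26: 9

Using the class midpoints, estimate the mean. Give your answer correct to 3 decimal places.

Midpoints: 4.5, 8.5, 12.5, 16.5, 20.5, 24.5
Σfm = 15×4.5 + 20×8.5 + 21×12.5 + 17×16.5 + 10×20.5 + 9×24.5 = 1206
n = Σf = 92
Mean = 1206 / 92 = 13.1087

13.109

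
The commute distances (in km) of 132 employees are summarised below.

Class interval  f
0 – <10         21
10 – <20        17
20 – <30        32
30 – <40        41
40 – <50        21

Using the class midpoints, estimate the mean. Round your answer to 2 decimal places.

Midpoints: 5, 15, 25, 35, 45
Σfm = 21×5 + 17×15 + 32×25 + 41×35 + 21×45 = 3540
n = Σf = 132
Mean = 3540 / 132 = 26.8182

26.82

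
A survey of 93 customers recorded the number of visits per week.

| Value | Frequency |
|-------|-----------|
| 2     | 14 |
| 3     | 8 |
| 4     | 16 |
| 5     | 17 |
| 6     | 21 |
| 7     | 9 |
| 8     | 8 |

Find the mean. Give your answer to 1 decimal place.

4.9

Values: 2, 3, 4, 5, 6, 7, 8
Σfx = 14×2 + 8×3 + 16×4 + 17×5 + 21×6 + 9×7 + 8×8 = 454
n = Σf = 93
Mean = 454 / 93 = 4.8817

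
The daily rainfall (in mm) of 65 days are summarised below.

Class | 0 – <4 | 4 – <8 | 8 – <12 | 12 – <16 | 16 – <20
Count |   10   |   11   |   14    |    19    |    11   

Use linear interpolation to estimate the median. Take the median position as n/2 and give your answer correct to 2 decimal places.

Cumulative frequencies: 10, 21, 35, 54, 65
n = 65; position = n/2 = 32.5.
This falls in the class 8 – <12: L = 8, F = 21, f = 14, h = 4.
Median ≈ 8 + ((32.5 − 21) / 14) × 4 = 11.2857

11.29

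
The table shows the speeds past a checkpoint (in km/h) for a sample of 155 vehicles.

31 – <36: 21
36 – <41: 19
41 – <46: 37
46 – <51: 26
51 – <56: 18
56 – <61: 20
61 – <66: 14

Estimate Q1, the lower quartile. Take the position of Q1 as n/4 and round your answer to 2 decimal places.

40.67

Cumulative frequencies: 21, 40, 77, 103, 121, 141, 155
n = 155; position = n/4 = 38.75.
This falls in the class 36 – <41: L = 36, F = 21, f = 19, h = 5.
Lower quartile ≈ 36 + ((38.75 − 21) / 19) × 5 = 40.6711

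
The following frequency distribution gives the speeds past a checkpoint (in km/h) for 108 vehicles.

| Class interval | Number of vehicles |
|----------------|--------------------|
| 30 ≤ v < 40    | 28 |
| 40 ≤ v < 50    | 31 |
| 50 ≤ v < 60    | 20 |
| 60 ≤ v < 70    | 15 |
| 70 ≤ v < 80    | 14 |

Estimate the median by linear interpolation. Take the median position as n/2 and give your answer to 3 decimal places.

Cumulative frequencies: 28, 59, 79, 94, 108
n = 108; position = n/2 = 54.
This falls in the class 40 ≤ v < 50: L = 40, F = 28, f = 31, h = 10.
Median ≈ 40 + ((54 − 28) / 31) × 10 = 48.3871

48.387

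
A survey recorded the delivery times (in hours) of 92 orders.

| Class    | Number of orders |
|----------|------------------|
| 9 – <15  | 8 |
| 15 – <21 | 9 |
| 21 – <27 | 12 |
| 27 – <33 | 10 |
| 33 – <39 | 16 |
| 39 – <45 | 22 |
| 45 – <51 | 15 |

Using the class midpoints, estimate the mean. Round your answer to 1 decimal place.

33.3

Midpoints: 12, 18, 24, 30, 36, 42, 48
Σfm = 8×12 + 9×18 + 12×24 + 10×30 + 16×36 + 22×42 + 15×48 = 3066
n = Σf = 92
Mean = 3066 / 92 = 33.3261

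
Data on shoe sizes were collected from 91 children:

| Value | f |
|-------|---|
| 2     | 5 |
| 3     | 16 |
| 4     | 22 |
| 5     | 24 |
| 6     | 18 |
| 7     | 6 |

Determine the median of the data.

5

Cumulative frequencies: 5, 21, 43, 67, 85, 91
n = 91, so the median is the value in position (n+1)/2 = 46.
Position 46 falls at value 5.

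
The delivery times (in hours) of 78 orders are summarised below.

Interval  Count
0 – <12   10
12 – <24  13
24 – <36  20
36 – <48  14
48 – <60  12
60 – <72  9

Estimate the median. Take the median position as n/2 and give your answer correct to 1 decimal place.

Cumulative frequencies: 10, 23, 43, 57, 69, 78
n = 78; position = n/2 = 39.
This falls in the class 24 – <36: L = 24, F = 23, f = 20, h = 12.
Median ≈ 24 + ((39 − 23) / 20) × 12 = 33.6000

33.6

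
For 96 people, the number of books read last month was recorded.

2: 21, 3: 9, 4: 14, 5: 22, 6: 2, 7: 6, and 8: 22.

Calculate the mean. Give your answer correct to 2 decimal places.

Values: 2, 3, 4, 5, 6, 7, 8
Σfx = 21×2 + 9×3 + 14×4 + 22×5 + 2×6 + 6×7 + 22×8 = 465
n = Σf = 96
Mean = 465 / 96 = 4.8438

4.84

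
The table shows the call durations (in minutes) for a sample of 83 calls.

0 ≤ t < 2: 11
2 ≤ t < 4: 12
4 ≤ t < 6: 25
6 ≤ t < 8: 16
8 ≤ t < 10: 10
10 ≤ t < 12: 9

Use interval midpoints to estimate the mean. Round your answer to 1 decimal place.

Midpoints: 1, 3, 5, 7, 9, 11
Σfm = 11×1 + 12×3 + 25×5 + 16×7 + 10×9 + 9×11 = 473
n = Σf = 83
Mean = 473 / 83 = 5.6988

5.7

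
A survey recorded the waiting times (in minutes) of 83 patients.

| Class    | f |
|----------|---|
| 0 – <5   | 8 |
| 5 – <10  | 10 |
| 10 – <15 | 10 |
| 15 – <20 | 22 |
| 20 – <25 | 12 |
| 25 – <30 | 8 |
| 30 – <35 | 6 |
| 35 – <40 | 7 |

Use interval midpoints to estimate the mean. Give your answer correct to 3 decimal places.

18.705

Midpoints: 2.5, 7.5, 12.5, 17.5, 22.5, 27.5, 32.5, 37.5
Σfm = 8×2.5 + 10×7.5 + 10×12.5 + 22×17.5 + 12×22.5 + 8×27.5 + 6×32.5 + 7×37.5 = 1552.5
n = Σf = 83
Mean = 1552.5 / 83 = 18.7048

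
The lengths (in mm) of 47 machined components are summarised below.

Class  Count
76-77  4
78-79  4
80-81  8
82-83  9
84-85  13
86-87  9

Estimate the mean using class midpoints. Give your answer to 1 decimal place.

Midpoints: 76.5, 78.5, 80.5, 82.5, 84.5, 86.5
Σfm = 4×76.5 + 4×78.5 + 8×80.5 + 9×82.5 + 13×84.5 + 9×86.5 = 3883.5
n = Σf = 47
Mean = 3883.5 / 47 = 82.6277

82.6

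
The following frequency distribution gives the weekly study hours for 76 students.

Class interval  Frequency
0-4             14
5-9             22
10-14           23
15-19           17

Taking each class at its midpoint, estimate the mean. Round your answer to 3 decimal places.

Midpoints: 2, 7, 12, 17
Σfm = 14×2 + 22×7 + 23×12 + 17×17 = 747
n = Σf = 76
Mean = 747 / 76 = 9.8289

9.829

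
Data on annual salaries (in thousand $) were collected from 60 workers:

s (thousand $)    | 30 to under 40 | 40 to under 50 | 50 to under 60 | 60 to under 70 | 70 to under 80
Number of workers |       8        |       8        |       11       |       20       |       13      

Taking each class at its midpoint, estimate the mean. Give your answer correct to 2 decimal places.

58.67

Midpoints: 35, 45, 55, 65, 75
Σfm = 8×35 + 8×45 + 11×55 + 20×65 + 13×75 = 3520
n = Σf = 60
Mean = 3520 / 60 = 58.6667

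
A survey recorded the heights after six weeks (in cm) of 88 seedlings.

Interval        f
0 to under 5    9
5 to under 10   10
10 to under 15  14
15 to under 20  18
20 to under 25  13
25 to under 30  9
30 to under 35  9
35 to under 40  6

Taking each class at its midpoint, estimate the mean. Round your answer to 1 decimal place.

18.7

Midpoints: 2.5, 7.5, 12.5, 17.5, 22.5, 27.5, 32.5, 37.5
Σfm = 9×2.5 + 10×7.5 + 14×12.5 + 18×17.5 + 13×22.5 + 9×27.5 + 9×32.5 + 6×37.5 = 1645
n = Σf = 88
Mean = 1645 / 88 = 18.6932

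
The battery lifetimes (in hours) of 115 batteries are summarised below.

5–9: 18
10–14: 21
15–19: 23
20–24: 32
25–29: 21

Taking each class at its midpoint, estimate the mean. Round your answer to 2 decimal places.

17.74

Midpoints: 7, 12, 17, 22, 27
Σfm = 18×7 + 21×12 + 23×17 + 32×22 + 21×27 = 2040
n = Σf = 115
Mean = 2040 / 115 = 17.7391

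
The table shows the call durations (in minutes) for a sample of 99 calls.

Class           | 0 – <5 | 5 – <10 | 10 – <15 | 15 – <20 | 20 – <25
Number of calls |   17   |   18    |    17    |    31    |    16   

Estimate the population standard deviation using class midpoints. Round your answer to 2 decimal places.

Midpoints: 2.5, 7.5, 12.5, 17.5, 22.5
n = 99, Σfm = 1292.5, mean = 13.0556
Σfm² = 21368.75
Σf(m − x̄)² = Σfm² − (Σfm)²/n = 21368.75 − 1292.5²/99 = 4494.4444
Population variance = 4494.4444 / 99 = 45.3984
Standard deviation = √45.3984 = 6.7378

6.74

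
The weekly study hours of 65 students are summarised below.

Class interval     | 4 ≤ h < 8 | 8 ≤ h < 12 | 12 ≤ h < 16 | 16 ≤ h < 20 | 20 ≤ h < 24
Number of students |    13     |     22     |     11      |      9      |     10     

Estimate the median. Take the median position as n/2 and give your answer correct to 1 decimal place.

Cumulative frequencies: 13, 35, 46, 55, 65
n = 65; position = n/2 = 32.5.
This falls in the class 8 ≤ h < 12: L = 8, F = 13, f = 22, h = 4.
Median ≈ 8 + ((32.5 − 13) / 22) × 4 = 11.5455

11.5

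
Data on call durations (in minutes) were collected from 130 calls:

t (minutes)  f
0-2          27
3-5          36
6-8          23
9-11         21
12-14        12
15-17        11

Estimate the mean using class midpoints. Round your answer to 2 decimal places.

6.72

Midpoints: 1, 4, 7, 10, 13, 16
Σfm = 27×1 + 36×4 + 23×7 + 21×10 + 12×13 + 11×16 = 874
n = Σf = 130
Mean = 874 / 130 = 6.7231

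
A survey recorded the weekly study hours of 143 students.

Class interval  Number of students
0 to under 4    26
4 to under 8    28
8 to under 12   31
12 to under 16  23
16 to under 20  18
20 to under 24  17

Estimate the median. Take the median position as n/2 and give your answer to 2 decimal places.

Cumulative frequencies: 26, 54, 85, 108, 126, 143
n = 143; position = n/2 = 71.5.
This falls in the class 8 to under 12: L = 8, F = 54, f = 31, h = 4.
Median ≈ 8 + ((71.5 − 54) / 31) × 4 = 10.2581

10.26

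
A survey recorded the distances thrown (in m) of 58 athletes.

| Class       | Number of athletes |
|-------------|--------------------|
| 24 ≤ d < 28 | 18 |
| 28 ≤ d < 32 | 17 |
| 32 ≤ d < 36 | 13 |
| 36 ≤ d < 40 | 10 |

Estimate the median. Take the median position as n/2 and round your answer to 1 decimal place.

30.6

Cumulative frequencies: 18, 35, 48, 58
n = 58; position = n/2 = 29.
This falls in the class 28 ≤ d < 32: L = 28, F = 18, f = 17, h = 4.
Median ≈ 28 + ((29 − 18) / 17) × 4 = 30.5882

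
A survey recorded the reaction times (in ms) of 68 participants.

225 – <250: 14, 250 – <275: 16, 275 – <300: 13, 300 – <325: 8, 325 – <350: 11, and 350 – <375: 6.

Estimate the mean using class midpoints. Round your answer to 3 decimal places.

Midpoints: 237.5, 262.5, 287.5, 312.5, 337.5, 362.5
Σfm = 14×237.5 + 16×262.5 + 13×287.5 + 8×312.5 + 11×337.5 + 6×362.5 = 19650
n = Σf = 68
Mean = 19650 / 68 = 288.9706

288.971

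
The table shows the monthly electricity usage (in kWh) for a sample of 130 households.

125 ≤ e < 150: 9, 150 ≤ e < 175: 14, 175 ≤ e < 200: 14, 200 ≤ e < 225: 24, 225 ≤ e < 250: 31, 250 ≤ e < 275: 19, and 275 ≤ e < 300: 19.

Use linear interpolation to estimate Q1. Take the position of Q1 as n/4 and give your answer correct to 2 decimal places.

191.96

Cumulative frequencies: 9, 23, 37, 61, 92, 111, 130
n = 130; position = n/4 = 32.5.
This falls in the class 175 ≤ e < 200: L = 175, F = 23, f = 14, h = 25.
Lower quartile ≈ 175 + ((32.5 − 23) / 14) × 25 = 191.9643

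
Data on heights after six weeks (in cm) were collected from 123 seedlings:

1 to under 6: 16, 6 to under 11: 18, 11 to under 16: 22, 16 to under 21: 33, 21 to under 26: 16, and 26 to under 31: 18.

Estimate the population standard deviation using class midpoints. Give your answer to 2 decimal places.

Midpoints: 3.5, 8.5, 13.5, 18.5, 23.5, 28.5
n = 123, Σfm = 2005.5, mean = 16.3049
Σfm² = 40256.75
Σf(m − x̄)² = Σfm² − (Σfm)²/n = 40256.75 − 2005.5²/123 = 7557.3171
Population variance = 7557.3171 / 123 = 61.4416
Standard deviation = √61.4416 = 7.8385

7.84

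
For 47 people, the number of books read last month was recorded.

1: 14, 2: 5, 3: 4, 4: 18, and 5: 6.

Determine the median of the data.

Cumulative frequencies: 14, 19, 23, 41, 47
n = 47, so the median is the value in position (n+1)/2 = 24.
Position 24 falls at value 4.

4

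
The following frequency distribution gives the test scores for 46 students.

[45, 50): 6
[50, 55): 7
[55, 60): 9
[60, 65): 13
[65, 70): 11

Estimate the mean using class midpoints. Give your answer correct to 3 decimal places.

Midpoints: 47.5, 52.5, 57.5, 62.5, 67.5
Σfm = 6×47.5 + 7×52.5 + 9×57.5 + 13×62.5 + 11×67.5 = 2725
n = Σf = 46
Mean = 2725 / 46 = 59.2391

59.239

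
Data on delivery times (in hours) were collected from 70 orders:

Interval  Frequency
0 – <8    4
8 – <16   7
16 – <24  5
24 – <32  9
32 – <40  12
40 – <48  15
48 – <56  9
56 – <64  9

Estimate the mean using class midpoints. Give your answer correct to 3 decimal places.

Midpoints: 4, 12, 20, 28, 36, 44, 52, 60
Σfm = 4×4 + 7×12 + 5×20 + 9×28 + 12×36 + 15×44 + 9×52 + 9×60 = 2552
n = Σf = 70
Mean = 2552 / 70 = 36.4571

36.457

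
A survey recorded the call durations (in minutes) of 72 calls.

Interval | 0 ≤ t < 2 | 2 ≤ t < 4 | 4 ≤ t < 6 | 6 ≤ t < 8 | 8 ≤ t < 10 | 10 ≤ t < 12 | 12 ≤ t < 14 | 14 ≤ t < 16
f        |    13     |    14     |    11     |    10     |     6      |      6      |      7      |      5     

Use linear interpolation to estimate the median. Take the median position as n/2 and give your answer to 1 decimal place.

Cumulative frequencies: 13, 27, 38, 48, 54, 60, 67, 72
n = 72; position = n/2 = 36.
This falls in the class 4 ≤ t < 6: L = 4, F = 27, f = 11, h = 2.
Median ≈ 4 + ((36 − 27) / 11) × 2 = 5.6364

5.6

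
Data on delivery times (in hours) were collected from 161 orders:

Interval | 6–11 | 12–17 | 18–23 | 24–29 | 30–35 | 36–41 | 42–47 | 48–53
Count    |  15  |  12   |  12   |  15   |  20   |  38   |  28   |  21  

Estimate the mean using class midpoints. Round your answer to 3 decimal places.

Midpoints: 8.5, 14.5, 20.5, 26.5, 32.5, 38.5, 44.5, 50.5
Σfm = 15×8.5 + 12×14.5 + 12×20.5 + 15×26.5 + 20×32.5 + 38×38.5 + 28×44.5 + 21×50.5 = 5364.5
n = Σf = 161
Mean = 5364.5 / 161 = 33.3199

33.320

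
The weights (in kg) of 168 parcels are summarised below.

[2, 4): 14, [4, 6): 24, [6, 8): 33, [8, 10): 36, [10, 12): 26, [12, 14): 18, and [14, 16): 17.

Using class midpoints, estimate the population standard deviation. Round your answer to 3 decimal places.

Midpoints: 3, 5, 7, 9, 11, 13, 15
n = 168, Σfm = 1492, mean = 8.8810
Σfm² = 15272
Σf(m − x̄)² = Σfm² − (Σfm)²/n = 15272 − 1492²/168 = 2021.6190
Population variance = 2021.6190 / 168 = 12.0334
Standard deviation = √12.0334 = 3.4689

3.469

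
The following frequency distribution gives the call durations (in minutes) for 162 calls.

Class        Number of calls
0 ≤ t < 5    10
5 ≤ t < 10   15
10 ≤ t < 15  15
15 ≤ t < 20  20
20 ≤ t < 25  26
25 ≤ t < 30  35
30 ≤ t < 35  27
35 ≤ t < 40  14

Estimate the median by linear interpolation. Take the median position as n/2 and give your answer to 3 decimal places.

Cumulative frequencies: 10, 25, 40, 60, 86, 121, 148, 162
n = 162; position = n/2 = 81.
This falls in the class 20 ≤ t < 25: L = 20, F = 60, f = 26, h = 5.
Median ≈ 20 + ((81 − 60) / 26) × 5 = 24.0385

24.038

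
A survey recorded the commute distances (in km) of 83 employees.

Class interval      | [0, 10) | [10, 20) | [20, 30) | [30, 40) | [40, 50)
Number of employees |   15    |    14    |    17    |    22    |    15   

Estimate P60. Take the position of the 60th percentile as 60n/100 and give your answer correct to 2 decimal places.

Cumulative frequencies: 15, 29, 46, 68, 83
n = 83; position = 60n/100 = 49.8.
This falls in the class [30, 40): L = 30, F = 46, f = 22, h = 10.
60th percentile ≈ 30 + ((49.8 − 46) / 22) × 10 = 31.7273

31.73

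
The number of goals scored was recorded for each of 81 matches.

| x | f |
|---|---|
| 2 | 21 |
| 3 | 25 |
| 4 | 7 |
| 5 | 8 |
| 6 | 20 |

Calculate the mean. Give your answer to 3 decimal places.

3.765

Values: 2, 3, 4, 5, 6
Σfx = 21×2 + 25×3 + 7×4 + 8×5 + 20×6 = 305
n = Σf = 81
Mean = 305 / 81 = 3.7654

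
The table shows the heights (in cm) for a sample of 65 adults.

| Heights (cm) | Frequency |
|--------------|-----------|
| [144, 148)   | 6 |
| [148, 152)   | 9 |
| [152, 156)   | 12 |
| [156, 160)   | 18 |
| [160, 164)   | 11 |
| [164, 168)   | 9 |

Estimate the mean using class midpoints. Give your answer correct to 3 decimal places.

156.831

Midpoints: 146, 150, 154, 158, 162, 166
Σfm = 6×146 + 9×150 + 12×154 + 18×158 + 11×162 + 9×166 = 10194
n = Σf = 65
Mean = 10194 / 65 = 156.8308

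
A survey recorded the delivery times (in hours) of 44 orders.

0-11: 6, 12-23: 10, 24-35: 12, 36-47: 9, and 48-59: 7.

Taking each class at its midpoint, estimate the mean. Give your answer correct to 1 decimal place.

29.8

Midpoints: 5.5, 17.5, 29.5, 41.5, 53.5
Σfm = 6×5.5 + 10×17.5 + 12×29.5 + 9×41.5 + 7×53.5 = 1310
n = Σf = 44
Mean = 1310 / 44 = 29.7727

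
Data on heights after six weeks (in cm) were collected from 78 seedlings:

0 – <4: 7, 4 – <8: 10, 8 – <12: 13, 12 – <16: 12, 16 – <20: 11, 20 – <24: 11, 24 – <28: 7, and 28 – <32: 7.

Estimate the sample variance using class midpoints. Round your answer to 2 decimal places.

Midpoints: 2, 6, 10, 14, 18, 22, 26, 30
n = 78, Σfm = 1204, mean = 15.4359
Σfm² = 23960
Σf(m − x̄)² = Σfm² − (Σfm)²/n = 23960 − 1204²/78 = 5375.1795
Sample variance = 5375.1795 / 77 = 69.8075

69.81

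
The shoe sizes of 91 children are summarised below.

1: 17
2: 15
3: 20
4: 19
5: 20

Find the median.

Cumulative frequencies: 17, 32, 52, 71, 91
n = 91, so the median is the value in position (n+1)/2 = 46.
Position 46 falls at value 3.

3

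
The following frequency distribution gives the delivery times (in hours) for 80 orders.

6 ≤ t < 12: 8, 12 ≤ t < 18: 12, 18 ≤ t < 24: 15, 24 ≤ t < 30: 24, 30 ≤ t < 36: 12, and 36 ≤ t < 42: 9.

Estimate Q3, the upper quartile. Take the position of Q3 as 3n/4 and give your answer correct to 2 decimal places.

30.50

Cumulative frequencies: 8, 20, 35, 59, 71, 80
n = 80; position = 3n/4 = 60.
This falls in the class 30 ≤ t < 36: L = 30, F = 59, f = 12, h = 6.
Upper quartile ≈ 30 + ((60 − 59) / 12) × 6 = 30.5000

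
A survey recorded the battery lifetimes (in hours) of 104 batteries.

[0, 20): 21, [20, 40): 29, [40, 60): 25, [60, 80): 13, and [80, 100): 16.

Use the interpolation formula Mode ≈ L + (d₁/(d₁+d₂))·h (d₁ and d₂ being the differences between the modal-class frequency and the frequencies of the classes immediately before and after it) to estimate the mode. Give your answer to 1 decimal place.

33.3

Modal class: [20, 40) (highest frequency 29).
d₁ = 29 − 21 = 8, d₂ = 29 − 25 = 4
Mode ≈ 20 + (8/(8+4)) × 20 = 20 + 13.3333 = 33.3333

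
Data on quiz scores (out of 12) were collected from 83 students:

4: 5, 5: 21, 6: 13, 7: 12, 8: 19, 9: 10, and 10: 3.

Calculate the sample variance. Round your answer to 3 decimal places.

2.709

Values: 4, 5, 6, 7, 8, 9, 10
n = 83, Σfx = 559, mean = 6.7349
Σfx² = 3987
Σf(x − x̄)² = Σfx² − (Σfx)²/n = 3987 − 559²/83 = 222.1687
Sample variance = 222.1687 / 82 = 2.7094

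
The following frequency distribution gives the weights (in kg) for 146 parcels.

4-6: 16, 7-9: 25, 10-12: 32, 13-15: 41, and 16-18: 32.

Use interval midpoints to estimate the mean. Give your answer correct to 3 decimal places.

11.986

Midpoints: 5, 8, 11, 14, 17
Σfm = 16×5 + 25×8 + 32×11 + 41×14 + 32×17 = 1750
n = Σf = 146
Mean = 1750 / 146 = 11.9863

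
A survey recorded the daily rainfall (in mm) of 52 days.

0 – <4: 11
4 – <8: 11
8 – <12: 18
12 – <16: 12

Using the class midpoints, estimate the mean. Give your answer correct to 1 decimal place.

Midpoints: 2, 6, 10, 14
Σfm = 11×2 + 11×6 + 18×10 + 12×14 = 436
n = Σf = 52
Mean = 436 / 52 = 8.3846

8.4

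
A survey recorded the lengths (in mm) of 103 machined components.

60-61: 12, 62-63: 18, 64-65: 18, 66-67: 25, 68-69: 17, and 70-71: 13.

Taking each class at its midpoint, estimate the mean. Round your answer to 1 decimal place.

Midpoints: 60.5, 62.5, 64.5, 66.5, 68.5, 70.5
Σfm = 12×60.5 + 18×62.5 + 18×64.5 + 25×66.5 + 17×68.5 + 13×70.5 = 6755.5
n = Σf = 103
Mean = 6755.5 / 103 = 65.5874

65.6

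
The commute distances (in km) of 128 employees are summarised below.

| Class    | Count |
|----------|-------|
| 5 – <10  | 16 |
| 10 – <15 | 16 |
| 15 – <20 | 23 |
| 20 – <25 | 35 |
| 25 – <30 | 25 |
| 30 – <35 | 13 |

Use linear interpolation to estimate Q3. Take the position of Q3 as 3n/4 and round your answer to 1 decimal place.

Cumulative frequencies: 16, 32, 55, 90, 115, 128
n = 128; position = 3n/4 = 96.
This falls in the class 25 – <30: L = 25, F = 90, f = 25, h = 5.
Upper quartile ≈ 25 + ((96 − 90) / 25) × 5 = 26.2000

26.2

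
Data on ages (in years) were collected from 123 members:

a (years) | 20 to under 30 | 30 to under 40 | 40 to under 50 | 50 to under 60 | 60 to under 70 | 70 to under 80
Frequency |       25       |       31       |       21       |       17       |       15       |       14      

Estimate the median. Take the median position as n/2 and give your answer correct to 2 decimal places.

Cumulative frequencies: 25, 56, 77, 94, 109, 123
n = 123; position = n/2 = 61.5.
This falls in the class 40 to under 50: L = 40, F = 56, f = 21, h = 10.
Median ≈ 40 + ((61.5 − 56) / 21) × 10 = 42.6190

42.62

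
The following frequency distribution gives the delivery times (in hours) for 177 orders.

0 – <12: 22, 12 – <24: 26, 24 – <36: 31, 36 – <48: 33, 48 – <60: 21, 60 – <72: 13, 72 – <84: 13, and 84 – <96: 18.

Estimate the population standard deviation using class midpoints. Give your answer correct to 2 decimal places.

Midpoints: 6, 18, 30, 42, 54, 66, 78, 90
n = 177, Σfm = 7542, mean = 42.6102
Σfm² = 438084
Σf(m − x̄)² = Σfm² − (Σfm)²/n = 438084 − 7542²/177 = 116718.1017
Population variance = 116718.1017 / 177 = 659.4243
Standard deviation = √659.4243 = 25.6793

25.68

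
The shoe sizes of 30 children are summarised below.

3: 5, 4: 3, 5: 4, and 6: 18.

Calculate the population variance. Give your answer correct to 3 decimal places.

1.339

Values: 3, 4, 5, 6
n = 30, Σfx = 155, mean = 5.1667
Σfx² = 841
Σf(x − x̄)² = Σfx² − (Σfx)²/n = 841 − 155²/30 = 40.1667
Population variance = 40.1667 / 30 = 1.3389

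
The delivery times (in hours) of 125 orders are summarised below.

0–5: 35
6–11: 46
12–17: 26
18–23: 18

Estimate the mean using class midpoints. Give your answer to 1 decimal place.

9.8

Midpoints: 2.5, 8.5, 14.5, 20.5
Σfm = 35×2.5 + 46×8.5 + 26×14.5 + 18×20.5 = 1224.5
n = Σf = 125
Mean = 1224.5 / 125 = 9.7960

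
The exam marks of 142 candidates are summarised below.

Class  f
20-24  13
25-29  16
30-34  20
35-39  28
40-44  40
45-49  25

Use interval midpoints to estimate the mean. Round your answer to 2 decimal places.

36.96

Midpoints: 22, 27, 32, 37, 42, 47
Σfm = 13×22 + 16×27 + 20×32 + 28×37 + 40×42 + 25×47 = 5249
n = Σf = 142
Mean = 5249 / 142 = 36.9648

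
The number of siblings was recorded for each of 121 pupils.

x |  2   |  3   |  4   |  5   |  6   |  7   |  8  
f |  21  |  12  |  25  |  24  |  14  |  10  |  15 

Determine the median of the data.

Cumulative frequencies: 21, 33, 58, 82, 96, 106, 121
n = 121, so the median is the value in position (n+1)/2 = 61.
Position 61 falls at value 5.

5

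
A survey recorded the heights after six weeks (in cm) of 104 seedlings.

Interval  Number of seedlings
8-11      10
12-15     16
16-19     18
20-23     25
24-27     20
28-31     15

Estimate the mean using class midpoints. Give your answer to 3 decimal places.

20.346

Midpoints: 9.5, 13.5, 17.5, 21.5, 25.5, 29.5
Σfm = 10×9.5 + 16×13.5 + 18×17.5 + 25×21.5 + 20×25.5 + 15×29.5 = 2116
n = Σf = 104
Mean = 2116 / 104 = 20.3462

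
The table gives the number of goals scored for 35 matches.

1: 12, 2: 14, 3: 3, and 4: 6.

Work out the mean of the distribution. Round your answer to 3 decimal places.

2.086

Values: 1, 2, 3, 4
Σfx = 12×1 + 14×2 + 3×3 + 6×4 = 73
n = Σf = 35
Mean = 73 / 35 = 2.0857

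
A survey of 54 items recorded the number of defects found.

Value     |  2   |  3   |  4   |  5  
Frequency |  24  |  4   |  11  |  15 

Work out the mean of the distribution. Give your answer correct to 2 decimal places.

3.31

Values: 2, 3, 4, 5
Σfx = 24×2 + 4×3 + 11×4 + 15×5 = 179
n = Σf = 54
Mean = 179 / 54 = 3.3148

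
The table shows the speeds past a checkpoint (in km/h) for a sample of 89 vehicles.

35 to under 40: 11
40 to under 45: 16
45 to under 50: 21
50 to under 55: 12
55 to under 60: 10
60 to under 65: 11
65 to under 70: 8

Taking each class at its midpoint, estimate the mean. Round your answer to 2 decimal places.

50.81

Midpoints: 37.5, 42.5, 47.5, 52.5, 57.5, 62.5, 67.5
Σfm = 11×37.5 + 16×42.5 + 21×47.5 + 12×52.5 + 10×57.5 + 11×62.5 + 8×67.5 = 4522.5
n = Σf = 89
Mean = 4522.5 / 89 = 50.8146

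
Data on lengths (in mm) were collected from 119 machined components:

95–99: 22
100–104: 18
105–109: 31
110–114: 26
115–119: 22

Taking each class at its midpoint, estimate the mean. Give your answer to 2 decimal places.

Midpoints: 97, 102, 107, 112, 117
Σfm = 22×97 + 18×102 + 31×107 + 26×112 + 22×117 = 12773
n = Σf = 119
Mean = 12773 / 119 = 107.3361

107.34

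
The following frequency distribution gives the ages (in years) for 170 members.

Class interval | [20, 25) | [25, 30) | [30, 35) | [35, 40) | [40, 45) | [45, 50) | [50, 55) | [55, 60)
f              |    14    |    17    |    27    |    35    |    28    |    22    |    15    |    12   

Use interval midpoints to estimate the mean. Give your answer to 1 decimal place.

Midpoints: 22.5, 27.5, 32.5, 37.5, 42.5, 47.5, 52.5, 57.5
Σfm = 14×22.5 + 17×27.5 + 27×32.5 + 35×37.5 + 28×42.5 + 22×47.5 + 15×52.5 + 12×57.5 = 6685
n = Σf = 170
Mean = 6685 / 170 = 39.3235

39.3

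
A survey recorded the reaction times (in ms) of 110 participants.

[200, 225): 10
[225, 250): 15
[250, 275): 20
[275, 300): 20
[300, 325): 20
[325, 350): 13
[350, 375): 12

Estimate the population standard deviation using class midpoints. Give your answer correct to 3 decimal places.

Midpoints: 212.5, 237.5, 262.5, 287.5, 312.5, 337.5, 362.5
n = 110, Σfm = 31675, mean = 287.9545
Σfm² = 9339687.5
Σf(m − x̄)² = Σfm² − (Σfm)²/n = 9339687.5 − 31675²/110 = 218727.2727
Population variance = 218727.2727 / 110 = 1988.4298
Standard deviation = √1988.4298 = 44.5918

44.592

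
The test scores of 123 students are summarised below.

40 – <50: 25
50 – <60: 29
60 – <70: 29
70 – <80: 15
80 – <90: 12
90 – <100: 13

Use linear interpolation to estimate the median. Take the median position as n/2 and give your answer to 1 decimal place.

62.6

Cumulative frequencies: 25, 54, 83, 98, 110, 123
n = 123; position = n/2 = 61.5.
This falls in the class 60 – <70: L = 60, F = 54, f = 29, h = 10.
Median ≈ 60 + ((61.5 − 54) / 29) × 10 = 62.5862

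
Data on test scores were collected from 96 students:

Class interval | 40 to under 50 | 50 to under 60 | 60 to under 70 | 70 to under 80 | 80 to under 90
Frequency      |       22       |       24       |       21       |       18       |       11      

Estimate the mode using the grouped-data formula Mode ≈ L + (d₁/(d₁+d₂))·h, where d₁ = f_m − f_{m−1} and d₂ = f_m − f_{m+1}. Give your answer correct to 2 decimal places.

Modal class: 50 to under 60 (highest frequency 24).
d₁ = 24 − 22 = 2, d₂ = 24 − 21 = 3
Mode ≈ 50 + (2/(2+3)) × 10 = 50 + 4.0000 = 54.0000

54.00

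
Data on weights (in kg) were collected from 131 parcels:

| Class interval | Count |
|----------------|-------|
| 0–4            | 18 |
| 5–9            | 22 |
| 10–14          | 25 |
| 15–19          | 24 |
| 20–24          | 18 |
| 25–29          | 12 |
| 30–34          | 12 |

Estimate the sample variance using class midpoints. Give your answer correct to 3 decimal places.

Midpoints: 2, 7, 12, 17, 22, 27, 32
n = 131, Σfm = 2002, mean = 15.2824
Σfm² = 41434
Σf(m − x̄)² = Σfm² − (Σfm)²/n = 41434 − 2002²/131 = 10838.5496
Sample variance = 10838.5496 / 130 = 83.3735

83.373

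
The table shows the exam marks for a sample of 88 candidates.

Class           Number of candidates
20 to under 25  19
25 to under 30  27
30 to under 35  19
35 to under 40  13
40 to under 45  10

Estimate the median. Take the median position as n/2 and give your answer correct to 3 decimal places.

Cumulative frequencies: 19, 46, 65, 78, 88
n = 88; position = n/2 = 44.
This falls in the class 25 to under 30: L = 25, F = 19, f = 27, h = 5.
Median ≈ 25 + ((44 − 19) / 27) × 5 = 29.6296

29.630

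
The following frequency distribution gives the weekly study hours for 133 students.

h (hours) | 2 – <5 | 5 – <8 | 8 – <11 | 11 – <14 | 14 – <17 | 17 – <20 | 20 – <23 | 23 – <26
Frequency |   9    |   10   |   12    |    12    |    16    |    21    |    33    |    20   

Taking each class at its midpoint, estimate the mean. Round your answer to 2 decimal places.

16.52

Midpoints: 3.5, 6.5, 9.5, 12.5, 15.5, 18.5, 21.5, 24.5
Σfm = 9×3.5 + 10×6.5 + 12×9.5 + 12×12.5 + 16×15.5 + 21×18.5 + 33×21.5 + 20×24.5 = 2196.5
n = Σf = 133
Mean = 2196.5 / 133 = 16.5150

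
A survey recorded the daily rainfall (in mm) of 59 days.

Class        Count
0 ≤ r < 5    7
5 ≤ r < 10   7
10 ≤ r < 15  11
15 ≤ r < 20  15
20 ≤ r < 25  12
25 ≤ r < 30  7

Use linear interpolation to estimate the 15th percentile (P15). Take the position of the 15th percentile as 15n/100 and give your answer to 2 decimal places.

Cumulative frequencies: 7, 14, 25, 40, 52, 59
n = 59; position = 15n/100 = 8.85.
This falls in the class 5 ≤ r < 10: L = 5, F = 7, f = 7, h = 5.
15th percentile ≈ 5 + ((8.85 − 7) / 7) × 5 = 6.3214

6.32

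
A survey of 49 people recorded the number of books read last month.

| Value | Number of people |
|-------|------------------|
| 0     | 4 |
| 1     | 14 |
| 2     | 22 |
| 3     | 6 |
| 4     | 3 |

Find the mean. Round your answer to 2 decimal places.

Values: 0, 1, 2, 3, 4
Σfx = 4×0 + 14×1 + 22×2 + 6×3 + 3×4 = 88
n = Σf = 49
Mean = 88 / 49 = 1.7959

1.80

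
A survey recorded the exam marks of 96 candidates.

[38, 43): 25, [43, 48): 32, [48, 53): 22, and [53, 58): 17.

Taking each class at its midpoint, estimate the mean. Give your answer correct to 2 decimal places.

47.11

Midpoints: 40.5, 45.5, 50.5, 55.5
Σfm = 25×40.5 + 32×45.5 + 22×50.5 + 17×55.5 = 4523
n = Σf = 96
Mean = 4523 / 96 = 47.1146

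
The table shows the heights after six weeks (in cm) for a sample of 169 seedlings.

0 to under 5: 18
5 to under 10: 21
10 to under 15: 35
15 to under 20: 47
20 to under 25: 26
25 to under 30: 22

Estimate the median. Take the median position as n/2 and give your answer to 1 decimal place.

Cumulative frequencies: 18, 39, 74, 121, 147, 169
n = 169; position = n/2 = 84.5.
This falls in the class 15 to under 20: L = 15, F = 74, f = 47, h = 5.
Median ≈ 15 + ((84.5 − 74) / 47) × 5 = 16.1170

16.1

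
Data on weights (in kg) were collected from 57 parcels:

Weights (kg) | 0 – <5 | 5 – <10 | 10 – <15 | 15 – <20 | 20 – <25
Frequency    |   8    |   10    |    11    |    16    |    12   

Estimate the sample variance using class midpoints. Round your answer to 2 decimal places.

45.79

Midpoints: 2.5, 7.5, 12.5, 17.5, 22.5
n = 57, Σfm = 782.5, mean = 13.7281
Σfm² = 13306.25
Σf(m − x̄)² = Σfm² − (Σfm)²/n = 13306.25 − 782.5²/57 = 2564.0351
Sample variance = 2564.0351 / 56 = 45.7863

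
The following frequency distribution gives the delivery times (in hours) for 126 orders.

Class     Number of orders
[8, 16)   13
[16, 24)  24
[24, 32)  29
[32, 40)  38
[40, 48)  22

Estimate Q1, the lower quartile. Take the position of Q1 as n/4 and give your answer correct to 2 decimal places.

22.17

Cumulative frequencies: 13, 37, 66, 104, 126
n = 126; position = n/4 = 31.5.
This falls in the class [16, 24): L = 16, F = 13, f = 24, h = 8.
Lower quartile ≈ 16 + ((31.5 − 13) / 24) × 8 = 22.1667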